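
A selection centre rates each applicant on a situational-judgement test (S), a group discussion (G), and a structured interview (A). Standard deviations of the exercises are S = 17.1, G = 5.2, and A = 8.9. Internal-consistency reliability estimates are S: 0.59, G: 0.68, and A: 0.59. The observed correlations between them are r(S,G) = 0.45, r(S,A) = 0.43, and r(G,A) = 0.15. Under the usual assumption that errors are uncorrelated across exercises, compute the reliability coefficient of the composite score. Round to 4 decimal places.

Var(S+G+A) = 17.1² + 5.2² + 8.9² + 2·[17.1·5.2·0.45 + 17.1·8.9·0.43 + 5.2·8.9·0.15] = 398.66 + 224.795 = 623.455.
Under uncorrelated errors the observed covariances equal the true-score covariances, so only the own-variance terms attenuate.
True-score variance = [17.1²·0.59 + 5.2²·0.68 + 8.9²·0.59] + 224.795 = 237.643 + 224.795 = 462.438.
Reliability = 462.438 / 623.455 = 0.7417.

0.7417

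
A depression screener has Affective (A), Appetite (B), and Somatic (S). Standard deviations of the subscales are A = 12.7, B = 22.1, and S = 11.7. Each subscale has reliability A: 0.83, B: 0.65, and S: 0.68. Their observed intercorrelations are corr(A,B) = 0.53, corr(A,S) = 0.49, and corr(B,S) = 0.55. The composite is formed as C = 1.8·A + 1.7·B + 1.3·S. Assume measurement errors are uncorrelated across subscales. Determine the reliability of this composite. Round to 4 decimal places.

0.8376

Var(C) = 1.8²·12.7² + 1.7²·22.1² + 1.3²·11.7² + 2·[3.06·12.7·22.1·0.53 + 2.34·12.7·11.7·0.49 + 2.21·22.1·11.7·0.55] = 2165.43 + 1879.71 = 4045.14.
Because errors are independent across components, Cov(Tᵢ,Tⱼ) = Cov(Xᵢ,Xⱼ); the off-diagonal part of the true-score variance is the same as above.
True-score variance = [1.8²·12.7²·0.83 + 1.7²·22.1²·0.65 + 1.3²·11.7²·0.68] + 1879.71 = 1508.53 + 1879.71 = 3388.24.
Reliability = 3388.24 / 4045.14 = 0.8376.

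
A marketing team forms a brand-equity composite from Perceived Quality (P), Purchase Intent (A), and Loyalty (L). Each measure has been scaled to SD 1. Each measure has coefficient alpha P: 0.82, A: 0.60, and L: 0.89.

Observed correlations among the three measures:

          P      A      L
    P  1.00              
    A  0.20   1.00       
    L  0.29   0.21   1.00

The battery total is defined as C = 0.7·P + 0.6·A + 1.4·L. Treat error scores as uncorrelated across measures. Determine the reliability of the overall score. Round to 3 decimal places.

Var(C) = 0.7² + 0.6² + 1.4² + 2·[0.42·0.20 + 0.98·0.29 + 0.84·0.21] = 2.81 + 1.0892 = 3.8992.
With uncorrelated errors the cross-covariances are all true-score covariance, so they carry over unchanged; only the diagonal terms shrink to ρᵢσᵢ².
True-score variance = [0.7²·0.82 + 0.6²·0.60 + 1.4²·0.89] + 1.0892 = 2.3622 + 1.0892 = 3.4514.
Reliability = 3.4514 / 3.8992 = 0.885.

0.885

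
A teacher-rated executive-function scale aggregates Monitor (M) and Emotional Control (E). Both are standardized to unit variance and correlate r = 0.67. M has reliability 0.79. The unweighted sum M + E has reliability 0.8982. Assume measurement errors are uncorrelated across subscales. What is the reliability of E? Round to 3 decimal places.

Var(M+E) = 2 + 2·0.67 = 3.340.
True-score variance = ρ_M + ρ_E + 2·0.67, so 0.8982 = (0.79 + ρ_E + 1.34) / 3.340.
ρ_E = 0.8982·3.340 − 0.79 − 1.34 = 0.870.

0.870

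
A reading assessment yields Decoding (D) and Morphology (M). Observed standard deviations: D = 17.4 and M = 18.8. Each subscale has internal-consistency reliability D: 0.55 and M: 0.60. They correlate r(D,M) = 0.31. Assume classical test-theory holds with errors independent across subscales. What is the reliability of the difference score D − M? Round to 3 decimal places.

Var(D−M) = 17.4² + 18.8² − 2·17.4·18.8·0.31 = 656.2 − 202.814 = 453.386.
With uncorrelated errors the cross-covariances are all true-score covariance, so they carry over unchanged; only the diagonal terms shrink to ρᵢσᵢ².
True-score variance = [17.4²·0.55 + 18.8²·0.60] − 202.814 = 378.582 − 202.814 = 175.768.
Reliability = 175.768 / 453.386 = 0.388.

0.388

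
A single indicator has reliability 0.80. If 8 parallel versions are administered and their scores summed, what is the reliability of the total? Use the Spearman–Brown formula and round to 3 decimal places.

0.970

ρ_k = kρ / (1 + (k−1)ρ) = 8·0.80 / (1 + 7·0.80) = 6.400 / 6.600 = 0.970.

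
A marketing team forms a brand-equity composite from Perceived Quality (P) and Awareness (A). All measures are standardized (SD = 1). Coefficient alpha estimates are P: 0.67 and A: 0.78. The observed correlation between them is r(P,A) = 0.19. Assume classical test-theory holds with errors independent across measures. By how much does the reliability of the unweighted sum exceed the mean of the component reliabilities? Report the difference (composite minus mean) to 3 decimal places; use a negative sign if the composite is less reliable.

0.044

Var(sum) = 2 + 0.38 = 2.38; true-score variance = 1.45 + 0.38 = 1.83; composite reliability = 0.7689.
Mean component reliability = 0.7250.
Difference = 0.7689 − 0.7250 = 0.044.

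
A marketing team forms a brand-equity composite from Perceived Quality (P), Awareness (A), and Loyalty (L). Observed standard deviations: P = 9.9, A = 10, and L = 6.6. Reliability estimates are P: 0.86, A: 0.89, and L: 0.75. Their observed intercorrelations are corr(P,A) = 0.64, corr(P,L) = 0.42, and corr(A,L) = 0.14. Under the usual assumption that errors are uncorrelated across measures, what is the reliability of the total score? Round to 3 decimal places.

Var(P+A+L) = 9.9² + 10² + 6.6² + 2·[9.9·10·0.64 + 9.9·6.6·0.42 + 10·6.6·0.14] = 241.57 + 200.086 = 441.656.
Under uncorrelated errors the observed covariances equal the true-score covariances, so only the own-variance terms attenuate.
True-score variance = [9.9²·0.86 + 10²·0.89 + 6.6²·0.75] + 200.086 = 205.959 + 200.086 = 406.044.
Reliability = 406.044 / 441.656 = 0.919.

0.919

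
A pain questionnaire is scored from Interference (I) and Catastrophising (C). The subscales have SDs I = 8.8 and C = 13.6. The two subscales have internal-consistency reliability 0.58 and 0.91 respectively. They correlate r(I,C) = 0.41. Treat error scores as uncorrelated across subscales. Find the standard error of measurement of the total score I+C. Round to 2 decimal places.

7.01

Var(total) = 262.4 + 98.1376 = 360.538.
True-score variance = 213.229 + 98.1376 = 311.366, so reliability = 0.8636.
Error variance = 360.538 − 311.366 = 49.1712; SEM = √49.1712 = 7.01.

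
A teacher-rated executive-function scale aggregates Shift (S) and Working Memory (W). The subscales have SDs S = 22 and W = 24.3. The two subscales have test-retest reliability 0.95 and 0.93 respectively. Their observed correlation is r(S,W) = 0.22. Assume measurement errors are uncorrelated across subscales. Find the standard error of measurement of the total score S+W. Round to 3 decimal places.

8.095

Var(total) = 1074.49 + 235.224 = 1309.71.
True-score variance = 1008.96 + 235.224 = 1244.18, so reliability = 0.9500.
Error variance = 1309.71 − 1244.18 = 65.5343; SEM = √65.5343 = 8.095.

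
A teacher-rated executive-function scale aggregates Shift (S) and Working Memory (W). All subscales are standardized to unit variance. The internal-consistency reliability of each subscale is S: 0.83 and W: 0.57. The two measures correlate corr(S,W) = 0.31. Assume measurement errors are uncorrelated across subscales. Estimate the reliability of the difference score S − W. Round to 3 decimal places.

Var(S−W) = 1 + 1 − 2·0.31 = 2 − 0.62 = 1.38.
Because errors are independent across components, Cov(Tᵢ,Tⱼ) = Cov(Xᵢ,Xⱼ); the off-diagonal part of the true-score variance is the same as above.
True-score variance = [0.83 + 0.57] − 0.62 = 1.4 − 0.62 = 0.78.
Reliability = 0.78 / 1.38 = 0.565.

0.565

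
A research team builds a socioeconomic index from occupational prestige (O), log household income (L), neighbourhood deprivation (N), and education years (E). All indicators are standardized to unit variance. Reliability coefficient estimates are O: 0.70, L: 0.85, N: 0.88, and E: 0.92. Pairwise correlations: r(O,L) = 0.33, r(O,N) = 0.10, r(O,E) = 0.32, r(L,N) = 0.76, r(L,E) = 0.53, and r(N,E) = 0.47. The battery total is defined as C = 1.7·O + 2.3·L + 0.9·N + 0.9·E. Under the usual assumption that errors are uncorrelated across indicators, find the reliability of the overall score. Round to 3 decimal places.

0.908

Var(C) = 1.7² + 2.3² + 0.9² + 0.9² + 2·[3.91·0.33 + 1.53·0.10 + 1.53·0.32 + 2.07·0.76 + 2.07·0.53 + 0.81·0.47] = 9.8 + 9.9678 = 19.7678.
With uncorrelated errors the cross-covariances are all true-score covariance, so they carry over unchanged; only the diagonal terms shrink to ρᵢσᵢ².
True-score variance = [1.7²·0.70 + 2.3²·0.85 + 0.9²·0.88 + 0.9²·0.92] + 9.9678 = 7.9775 + 9.9678 = 17.9453.
Reliability = 17.9453 / 19.7678 = 0.908.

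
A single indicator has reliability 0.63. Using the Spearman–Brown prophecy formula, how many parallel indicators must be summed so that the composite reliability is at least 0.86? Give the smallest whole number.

4

k ≥ ρ*(1−ρ₁)/(ρ₁(1−ρ*)) = 0.86·0.37 / (0.63·0.14) = 3.608.
Smallest integer k = 4.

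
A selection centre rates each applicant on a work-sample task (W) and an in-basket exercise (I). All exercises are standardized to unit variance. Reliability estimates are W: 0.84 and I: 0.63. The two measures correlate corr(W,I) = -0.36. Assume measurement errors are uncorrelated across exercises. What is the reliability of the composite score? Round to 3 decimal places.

0.586

Var(W+I) = 2 + 2·[(-0.36)] = 2 − 0.72 = 1.28.
Because errors are independent across components, Cov(Tᵢ,Tⱼ) = Cov(Xᵢ,Xⱼ); the off-diagonal part of the true-score variance is the same as above.
True-score variance = [0.84 + 0.63] − 0.72 = 1.47 − 0.72 = 0.75.
Reliability = 0.75 / 1.28 = 0.586.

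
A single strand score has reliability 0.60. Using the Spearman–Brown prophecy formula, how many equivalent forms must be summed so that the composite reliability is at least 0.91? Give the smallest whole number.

7

k ≥ ρ*(1−ρ₁)/(ρ₁(1−ρ*)) = 0.91·0.40 / (0.60·0.09) = 6.741.
Smallest integer k = 7.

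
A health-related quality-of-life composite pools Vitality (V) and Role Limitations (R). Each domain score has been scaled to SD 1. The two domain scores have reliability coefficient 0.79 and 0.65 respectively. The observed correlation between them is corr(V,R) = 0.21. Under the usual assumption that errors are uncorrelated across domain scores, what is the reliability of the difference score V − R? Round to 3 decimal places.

0.646

Var(V−R) = 1 + 1 − 2·0.21 = 2 − 0.42 = 1.58.
Because errors are independent across components, Cov(Tᵢ,Tⱼ) = Cov(Xᵢ,Xⱼ); the off-diagonal part of the true-score variance is the same as above.
True-score variance = [0.79 + 0.65] − 0.42 = 1.44 − 0.42 = 1.02.
Reliability = 1.02 / 1.58 = 0.646.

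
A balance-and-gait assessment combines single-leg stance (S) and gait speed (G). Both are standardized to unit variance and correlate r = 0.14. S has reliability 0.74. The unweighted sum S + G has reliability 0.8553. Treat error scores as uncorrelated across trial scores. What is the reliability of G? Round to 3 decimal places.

0.930

Var(S+G) = 2 + 2·0.14 = 2.280.
True-score variance = ρ_S + ρ_G + 2·0.14, so 0.8553 = (0.74 + ρ_G + 0.28) / 2.280.
ρ_G = 0.8553·2.280 − 0.74 − 0.28 = 0.930.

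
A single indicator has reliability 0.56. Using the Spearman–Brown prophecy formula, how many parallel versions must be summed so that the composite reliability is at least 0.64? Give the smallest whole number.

2

k ≥ ρ*(1−ρ₁)/(ρ₁(1−ρ*)) = 0.64·0.44 / (0.56·0.36) = 1.397.
Smallest integer k = 2.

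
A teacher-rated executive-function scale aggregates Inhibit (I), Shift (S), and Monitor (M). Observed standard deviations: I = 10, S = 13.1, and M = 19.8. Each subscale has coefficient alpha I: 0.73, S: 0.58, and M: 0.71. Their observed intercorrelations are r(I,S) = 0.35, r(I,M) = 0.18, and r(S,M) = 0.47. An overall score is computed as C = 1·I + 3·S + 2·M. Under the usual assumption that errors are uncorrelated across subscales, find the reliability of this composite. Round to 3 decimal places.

0.778

Var(C) = 10² + 3²·13.1² + 2²·19.8² + 2·[3·10·13.1·0.35 + 2·10·19.8·0.18 + 6·13.1·19.8·0.47] = 3212.65 + 1880.56 = 5093.21.
Because errors are independent across components, Cov(Tᵢ,Tⱼ) = Cov(Xᵢ,Xⱼ); the off-diagonal part of the true-score variance is the same as above.
True-score variance = [10²·0.73 + 3²·13.1²·0.58 + 2²·19.8²·0.71] + 1880.56 = 2082.2 + 1880.56 = 3962.76.
Reliability = 3962.76 / 5093.21 = 0.778.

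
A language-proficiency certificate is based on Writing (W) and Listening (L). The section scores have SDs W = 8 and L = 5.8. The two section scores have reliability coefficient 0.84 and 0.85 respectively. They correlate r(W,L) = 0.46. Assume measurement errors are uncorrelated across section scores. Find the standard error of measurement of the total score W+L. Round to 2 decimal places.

Var(total) = 97.64 + 42.688 = 140.328.
True-score variance = 82.354 + 42.688 = 125.042, so reliability = 0.8911.
Error variance = 140.328 − 125.042 = 15.286; SEM = √15.286 = 3.91.

3.91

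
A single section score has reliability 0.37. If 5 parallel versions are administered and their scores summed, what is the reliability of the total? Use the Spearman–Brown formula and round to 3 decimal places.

0.746

ρ_k = kρ / (1 + (k−1)ρ) = 5·0.37 / (1 + 4·0.37) = 1.850 / 2.480 = 0.746.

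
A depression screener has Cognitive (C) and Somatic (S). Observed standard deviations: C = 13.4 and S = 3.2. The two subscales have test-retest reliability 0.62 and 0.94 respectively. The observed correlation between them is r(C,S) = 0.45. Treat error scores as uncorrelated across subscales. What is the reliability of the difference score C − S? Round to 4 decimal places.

Var(C−S) = 13.4² + 3.2² − 2·13.4·3.2·0.45 = 189.8 − 38.592 = 151.208.
Because errors are independent across components, Cov(Tᵢ,Tⱼ) = Cov(Xᵢ,Xⱼ); the off-diagonal part of the true-score variance is the same as above.
True-score variance = [13.4²·0.62 + 3.2²·0.94] − 38.592 = 120.953 − 38.592 = 82.3608.
Reliability = 82.3608 / 151.208 = 0.5447.

0.5447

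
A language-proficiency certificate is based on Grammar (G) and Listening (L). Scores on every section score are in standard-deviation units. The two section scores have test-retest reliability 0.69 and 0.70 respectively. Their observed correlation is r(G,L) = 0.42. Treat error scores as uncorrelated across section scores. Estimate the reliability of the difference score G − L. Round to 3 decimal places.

0.474

Var(G−L) = 1 + 1 − 2·0.42 = 2 − 0.84 = 1.16.
Because errors are independent across components, Cov(Tᵢ,Tⱼ) = Cov(Xᵢ,Xⱼ); the off-diagonal part of the true-score variance is the same as above.
True-score variance = [0.69 + 0.70] − 0.84 = 1.39 − 0.84 = 0.55.
Reliability = 0.55 / 1.16 = 0.474.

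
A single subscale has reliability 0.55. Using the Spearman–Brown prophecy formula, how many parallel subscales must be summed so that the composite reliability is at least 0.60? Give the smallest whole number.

k ≥ ρ*(1−ρ₁)/(ρ₁(1−ρ*)) = 0.60·0.45 / (0.55·0.40) = 1.227.
Smallest integer k = 2.

2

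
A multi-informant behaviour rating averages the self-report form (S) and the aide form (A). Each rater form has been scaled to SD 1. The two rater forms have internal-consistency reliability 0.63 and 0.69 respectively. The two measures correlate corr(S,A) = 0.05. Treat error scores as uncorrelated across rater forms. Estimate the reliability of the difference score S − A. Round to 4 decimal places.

Var(S−A) = 1 + 1 − 2·0.05 = 2 − 0.1 = 1.9.
Under uncorrelated errors the observed covariances equal the true-score covariances, so only the own-variance terms attenuate.
True-score variance = [0.63 + 0.69] − 0.1 = 1.32 − 0.1 = 1.22.
Reliability = 1.22 / 1.9 = 0.6421.

0.6421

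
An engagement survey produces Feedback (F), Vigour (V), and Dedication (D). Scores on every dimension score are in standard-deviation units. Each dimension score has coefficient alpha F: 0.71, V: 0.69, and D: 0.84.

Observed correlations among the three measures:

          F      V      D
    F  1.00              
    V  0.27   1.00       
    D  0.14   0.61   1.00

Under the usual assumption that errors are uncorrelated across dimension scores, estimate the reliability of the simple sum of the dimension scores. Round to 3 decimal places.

Var(F+V+D) = 3 + 2·[0.27 + 0.14 + 0.61] = 3 + 2.04 = 5.04.
With uncorrelated errors the cross-covariances are all true-score covariance, so they carry over unchanged; only the diagonal terms shrink to ρᵢσᵢ².
True-score variance = [0.71 + 0.69 + 0.84] + 2.04 = 2.24 + 2.04 = 4.28.
Reliability = 4.28 / 5.04 = 0.849.

0.849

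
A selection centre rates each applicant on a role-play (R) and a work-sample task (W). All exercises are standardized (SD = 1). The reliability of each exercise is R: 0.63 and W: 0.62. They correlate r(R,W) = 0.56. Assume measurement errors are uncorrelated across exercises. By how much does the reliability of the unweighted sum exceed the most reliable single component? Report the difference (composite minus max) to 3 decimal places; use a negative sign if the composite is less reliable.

0.130

Var(sum) = 2 + 1.12 = 3.12; true-score variance = 1.25 + 1.12 = 2.37; composite reliability = 0.7596.
Max component reliability = 0.6300.
Difference = 0.7596 − 0.6300 = 0.130.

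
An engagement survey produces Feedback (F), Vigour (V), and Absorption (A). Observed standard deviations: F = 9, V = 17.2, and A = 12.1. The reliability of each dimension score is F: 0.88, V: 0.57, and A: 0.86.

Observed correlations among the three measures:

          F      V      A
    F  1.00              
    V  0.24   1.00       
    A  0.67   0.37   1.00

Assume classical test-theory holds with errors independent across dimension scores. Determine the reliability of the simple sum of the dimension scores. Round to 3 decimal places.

Var(F+V+A) = 9² + 17.2² + 12.1² + 2·[9·17.2·0.24 + 9·12.1·0.67 + 17.2·12.1·0.37] = 523.25 + 374.239 = 897.489.
Under uncorrelated errors the observed covariances equal the true-score covariances, so only the own-variance terms attenuate.
True-score variance = [9²·0.88 + 17.2²·0.57 + 12.1²·0.86] + 374.239 = 365.821 + 374.239 = 740.06.
Reliability = 740.06 / 897.489 = 0.825.

0.825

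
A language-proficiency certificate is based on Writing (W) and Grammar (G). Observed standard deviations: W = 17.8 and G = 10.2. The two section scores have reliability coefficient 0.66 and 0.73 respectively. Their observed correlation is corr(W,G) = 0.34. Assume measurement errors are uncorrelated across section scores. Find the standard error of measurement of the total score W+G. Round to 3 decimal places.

Var(total) = 420.88 + 123.461 = 544.341.
True-score variance = 285.064 + 123.461 = 408.524, so reliability = 0.7505.
Error variance = 544.341 − 408.524 = 135.816; SEM = √135.816 = 11.654.

11.654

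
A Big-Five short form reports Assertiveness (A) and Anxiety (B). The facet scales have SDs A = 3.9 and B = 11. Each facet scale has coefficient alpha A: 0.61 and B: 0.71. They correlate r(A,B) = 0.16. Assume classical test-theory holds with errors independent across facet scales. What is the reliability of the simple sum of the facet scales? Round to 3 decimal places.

0.726

Var(A+B) = 3.9² + 11² + 2·[3.9·11·0.16] = 136.21 + 13.728 = 149.938.
With uncorrelated errors the cross-covariances are all true-score covariance, so they carry over unchanged; only the diagonal terms shrink to ρᵢσᵢ².
True-score variance = [3.9²·0.61 + 11²·0.71] + 13.728 = 95.1881 + 13.728 = 108.916.
Reliability = 108.916 / 149.938 = 0.726.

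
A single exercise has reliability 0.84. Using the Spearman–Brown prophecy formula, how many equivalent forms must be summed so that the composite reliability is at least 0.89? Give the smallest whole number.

2

k ≥ ρ*(1−ρ₁)/(ρ₁(1−ρ*)) = 0.89·0.16 / (0.84·0.11) = 1.541.
Smallest integer k = 2.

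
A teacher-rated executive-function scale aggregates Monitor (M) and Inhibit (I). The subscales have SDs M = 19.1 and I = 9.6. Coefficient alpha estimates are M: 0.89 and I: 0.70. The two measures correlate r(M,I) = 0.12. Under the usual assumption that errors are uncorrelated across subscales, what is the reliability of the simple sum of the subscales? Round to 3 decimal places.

0.865

Var(M+I) = 19.1² + 9.6² + 2·[19.1·9.6·0.12] = 456.97 + 44.0064 = 500.976.
With uncorrelated errors the cross-covariances are all true-score covariance, so they carry over unchanged; only the diagonal terms shrink to ρᵢσᵢ².
True-score variance = [19.1²·0.89 + 9.6²·0.70] + 44.0064 = 389.193 + 44.0064 = 433.199.
Reliability = 433.199 / 500.976 = 0.865.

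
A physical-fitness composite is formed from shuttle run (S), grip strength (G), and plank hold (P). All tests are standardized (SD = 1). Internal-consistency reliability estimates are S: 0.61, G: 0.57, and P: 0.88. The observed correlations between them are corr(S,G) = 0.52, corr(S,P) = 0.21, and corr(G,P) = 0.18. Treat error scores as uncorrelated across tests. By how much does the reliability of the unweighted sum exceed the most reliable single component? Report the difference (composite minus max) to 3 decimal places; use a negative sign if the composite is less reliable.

-0.075

Var(sum) = 3 + 1.82 = 4.82; true-score variance = 2.06 + 1.82 = 3.88; composite reliability = 0.8050.
Max component reliability = 0.8800.
Difference = 0.8050 − 0.8800 = -0.075.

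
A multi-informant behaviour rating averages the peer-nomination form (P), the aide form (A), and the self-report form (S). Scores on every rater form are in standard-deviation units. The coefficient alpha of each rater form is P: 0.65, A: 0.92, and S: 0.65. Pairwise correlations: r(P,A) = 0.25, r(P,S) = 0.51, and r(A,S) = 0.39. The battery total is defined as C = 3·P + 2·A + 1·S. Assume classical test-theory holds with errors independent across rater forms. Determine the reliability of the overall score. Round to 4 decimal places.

0.8233

Var(C) = 3² + 2² + 1 + 2·[6·0.25 + 3·0.51 + 2·0.39] = 14 + 7.62 = 21.62.
Because errors are independent across components, Cov(Tᵢ,Tⱼ) = Cov(Xᵢ,Xⱼ); the off-diagonal part of the true-score variance is the same as above.
True-score variance = [3²·0.65 + 2²·0.92 + 0.65] + 7.62 = 10.18 + 7.62 = 17.8.
Reliability = 17.8 / 21.62 = 0.8233.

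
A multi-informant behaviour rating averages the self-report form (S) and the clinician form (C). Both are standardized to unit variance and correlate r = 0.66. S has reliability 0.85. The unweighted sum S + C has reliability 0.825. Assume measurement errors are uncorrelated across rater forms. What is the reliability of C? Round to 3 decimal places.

Var(S+C) = 2 + 2·0.66 = 3.320.
True-score variance = ρ_S + ρ_C + 2·0.66, so 0.825 = (0.85 + ρ_C + 1.32) / 3.320.
ρ_C = 0.825·3.320 − 0.85 − 1.32 = 0.569.

0.569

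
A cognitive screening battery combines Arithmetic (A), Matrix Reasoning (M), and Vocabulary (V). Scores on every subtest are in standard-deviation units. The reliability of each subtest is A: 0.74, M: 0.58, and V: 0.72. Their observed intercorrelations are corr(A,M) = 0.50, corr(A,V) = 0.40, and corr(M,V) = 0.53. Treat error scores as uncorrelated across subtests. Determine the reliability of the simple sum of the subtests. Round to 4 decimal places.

Var(A+M+V) = 3 + 2·[0.50 + 0.40 + 0.53] = 3 + 2.86 = 5.86.
With uncorrelated errors the cross-covariances are all true-score covariance, so they carry over unchanged; only the diagonal terms shrink to ρᵢσᵢ².
True-score variance = [0.74 + 0.58 + 0.72] + 2.86 = 2.04 + 2.86 = 4.9.
Reliability = 4.9 / 5.86 = 0.8362.

0.8362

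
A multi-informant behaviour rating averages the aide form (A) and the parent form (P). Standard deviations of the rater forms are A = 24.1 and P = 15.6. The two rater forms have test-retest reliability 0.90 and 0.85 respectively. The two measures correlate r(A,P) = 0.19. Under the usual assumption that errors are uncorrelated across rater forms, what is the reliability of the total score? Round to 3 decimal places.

Var(A+P) = 24.1² + 15.6² + 2·[24.1·15.6·0.19] = 824.17 + 142.865 = 967.035.
Under uncorrelated errors the observed covariances equal the true-score covariances, so only the own-variance terms attenuate.
True-score variance = [24.1²·0.90 + 15.6²·0.85] + 142.865 = 729.585 + 142.865 = 872.45.
Reliability = 872.45 / 967.035 = 0.902.

0.902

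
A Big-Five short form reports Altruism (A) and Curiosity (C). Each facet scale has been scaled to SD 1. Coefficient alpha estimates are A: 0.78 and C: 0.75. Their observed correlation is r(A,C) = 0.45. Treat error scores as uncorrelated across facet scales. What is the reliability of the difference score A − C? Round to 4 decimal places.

0.5727

Var(A−C) = 1 + 1 − 2·0.45 = 2 − 0.9 = 1.1.
With uncorrelated errors the cross-covariances are all true-score covariance, so they carry over unchanged; only the diagonal terms shrink to ρᵢσᵢ².
True-score variance = [0.78 + 0.75] − 0.9 = 1.53 − 0.9 = 0.63.
Reliability = 0.63 / 1.1 = 0.5727.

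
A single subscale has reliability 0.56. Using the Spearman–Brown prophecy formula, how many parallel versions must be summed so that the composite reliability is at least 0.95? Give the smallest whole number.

k ≥ ρ*(1−ρ₁)/(ρ₁(1−ρ*)) = 0.95·0.44 / (0.56·0.05) = 14.929.
Smallest integer k = 15.

15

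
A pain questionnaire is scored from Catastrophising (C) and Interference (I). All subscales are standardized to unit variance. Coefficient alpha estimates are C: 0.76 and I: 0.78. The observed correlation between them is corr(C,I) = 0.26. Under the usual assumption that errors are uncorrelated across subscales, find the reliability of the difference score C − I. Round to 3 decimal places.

Var(C−I) = 1 + 1 − 2·0.26 = 2 − 0.52 = 1.48.
Because errors are independent across components, Cov(Tᵢ,Tⱼ) = Cov(Xᵢ,Xⱼ); the off-diagonal part of the true-score variance is the same as above.
True-score variance = [0.76 + 0.78] − 0.52 = 1.54 − 0.52 = 1.02.
Reliability = 1.02 / 1.48 = 0.689.

0.689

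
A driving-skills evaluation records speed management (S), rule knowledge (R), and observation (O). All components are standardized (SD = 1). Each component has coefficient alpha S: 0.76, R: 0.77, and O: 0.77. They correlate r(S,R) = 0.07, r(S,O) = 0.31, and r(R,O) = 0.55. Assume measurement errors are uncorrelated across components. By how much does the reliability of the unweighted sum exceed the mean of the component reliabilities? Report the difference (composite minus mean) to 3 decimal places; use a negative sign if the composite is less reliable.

Var(sum) = 3 + 1.86 = 4.86; true-score variance = 2.3 + 1.86 = 4.16; composite reliability = 0.8560.
Mean component reliability = 0.7667.
Difference = 0.8560 − 0.7667 = 0.089.

0.089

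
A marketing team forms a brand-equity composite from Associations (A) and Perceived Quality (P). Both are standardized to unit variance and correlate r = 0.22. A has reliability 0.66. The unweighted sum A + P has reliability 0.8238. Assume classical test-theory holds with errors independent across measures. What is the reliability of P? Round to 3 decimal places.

Var(A+P) = 2 + 2·0.22 = 2.440.
True-score variance = ρ_A + ρ_P + 2·0.22, so 0.8238 = (0.66 + ρ_P + 0.44) / 2.440.
ρ_P = 0.8238·2.440 − 0.66 − 0.44 = 0.910.

0.910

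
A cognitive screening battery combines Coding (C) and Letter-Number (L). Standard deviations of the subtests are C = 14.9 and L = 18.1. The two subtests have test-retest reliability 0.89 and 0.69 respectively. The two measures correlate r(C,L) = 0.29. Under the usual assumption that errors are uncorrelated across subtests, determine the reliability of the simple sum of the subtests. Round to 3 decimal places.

0.822

Var(C+L) = 14.9² + 18.1² + 2·[14.9·18.1·0.29] = 549.62 + 156.42 = 706.04.
With uncorrelated errors the cross-covariances are all true-score covariance, so they carry over unchanged; only the diagonal terms shrink to ρᵢσᵢ².
True-score variance = [14.9²·0.89 + 18.1²·0.69] + 156.42 = 423.64 + 156.42 = 580.06.
Reliability = 580.06 / 706.04 = 0.822.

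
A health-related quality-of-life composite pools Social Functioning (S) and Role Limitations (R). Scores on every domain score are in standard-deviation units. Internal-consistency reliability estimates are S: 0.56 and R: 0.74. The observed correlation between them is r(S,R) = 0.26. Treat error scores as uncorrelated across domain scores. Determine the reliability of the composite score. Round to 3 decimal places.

0.722

Var(S+R) = 2 + 2·[0.26] = 2 + 0.52 = 2.52.
Under uncorrelated errors the observed covariances equal the true-score covariances, so only the own-variance terms attenuate.
True-score variance = [0.56 + 0.74] + 0.52 = 1.3 + 0.52 = 1.82.
Reliability = 1.82 / 2.52 = 0.722.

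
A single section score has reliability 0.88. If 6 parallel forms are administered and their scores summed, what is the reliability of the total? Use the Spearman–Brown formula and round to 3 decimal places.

ρ_k = kρ / (1 + (k−1)ρ) = 6·0.88 / (1 + 5·0.88) = 5.280 / 5.400 = 0.978.

0.978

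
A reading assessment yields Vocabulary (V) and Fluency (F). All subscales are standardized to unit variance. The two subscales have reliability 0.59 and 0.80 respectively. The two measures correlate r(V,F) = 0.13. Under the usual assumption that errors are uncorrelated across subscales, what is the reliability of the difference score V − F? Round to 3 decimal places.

0.649

Var(V−F) = 1 + 1 − 2·0.13 = 2 − 0.26 = 1.74.
Under uncorrelated errors the observed covariances equal the true-score covariances, so only the own-variance terms attenuate.
True-score variance = [0.59 + 0.80] − 0.26 = 1.39 − 0.26 = 1.13.
Reliability = 1.13 / 1.74 = 0.649.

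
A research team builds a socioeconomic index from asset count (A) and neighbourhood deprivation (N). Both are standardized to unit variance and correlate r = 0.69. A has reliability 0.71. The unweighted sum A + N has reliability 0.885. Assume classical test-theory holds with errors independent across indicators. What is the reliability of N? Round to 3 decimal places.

Var(A+N) = 2 + 2·0.69 = 3.380.
True-score variance = ρ_A + ρ_N + 2·0.69, so 0.885 = (0.71 + ρ_N + 1.38) / 3.380.
ρ_N = 0.885·3.380 − 0.71 − 1.38 = 0.901.

0.901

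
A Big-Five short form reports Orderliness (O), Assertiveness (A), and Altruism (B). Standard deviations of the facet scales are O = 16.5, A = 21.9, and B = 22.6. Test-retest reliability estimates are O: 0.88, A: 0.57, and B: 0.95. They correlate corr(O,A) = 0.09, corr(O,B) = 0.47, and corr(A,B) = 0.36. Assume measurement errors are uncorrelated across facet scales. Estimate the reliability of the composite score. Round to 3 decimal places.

Var(O+A+B) = 16.5² + 21.9² + 22.6² + 2·[16.5·21.9·0.09 + 16.5·22.6·0.47 + 21.9·22.6·0.36] = 1262.62 + 771.926 = 2034.55.
With uncorrelated errors the cross-covariances are all true-score covariance, so they carry over unchanged; only the diagonal terms shrink to ρᵢσᵢ².
True-score variance = [16.5²·0.88 + 21.9²·0.57 + 22.6²·0.95] + 771.926 = 998.18 + 771.926 = 1770.11.
Reliability = 1770.11 / 2034.55 = 0.870.

0.870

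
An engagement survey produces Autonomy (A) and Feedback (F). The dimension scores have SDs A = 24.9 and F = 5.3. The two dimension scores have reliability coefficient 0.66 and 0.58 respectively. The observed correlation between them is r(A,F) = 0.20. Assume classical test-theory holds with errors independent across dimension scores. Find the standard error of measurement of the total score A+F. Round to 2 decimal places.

14.92

Var(total) = 648.1 + 52.788 = 700.888.
True-score variance = 425.499 + 52.788 = 478.287, so reliability = 0.6824.
Error variance = 700.888 − 478.287 = 222.601; SEM = √222.601 = 14.92.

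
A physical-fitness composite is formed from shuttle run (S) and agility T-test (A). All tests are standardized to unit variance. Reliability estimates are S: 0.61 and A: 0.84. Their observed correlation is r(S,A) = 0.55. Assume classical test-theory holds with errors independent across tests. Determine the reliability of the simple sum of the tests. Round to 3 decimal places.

0.823

Var(S+A) = 2 + 2·[0.55] = 2 + 1.1 = 3.1.
Under uncorrelated errors the observed covariances equal the true-score covariances, so only the own-variance terms attenuate.
True-score variance = [0.61 + 0.84] + 1.1 = 1.45 + 1.1 = 2.55.
Reliability = 2.55 / 3.1 = 0.823.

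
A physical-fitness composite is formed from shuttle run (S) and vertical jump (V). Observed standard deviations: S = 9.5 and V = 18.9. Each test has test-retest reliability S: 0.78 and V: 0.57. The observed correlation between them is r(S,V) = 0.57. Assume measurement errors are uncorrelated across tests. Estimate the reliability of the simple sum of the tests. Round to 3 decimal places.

Var(S+V) = 9.5² + 18.9² + 2·[9.5·18.9·0.57] = 447.46 + 204.687 = 652.147.
With uncorrelated errors the cross-covariances are all true-score covariance, so they carry over unchanged; only the diagonal terms shrink to ρᵢσᵢ².
True-score variance = [9.5²·0.78 + 18.9²·0.57] + 204.687 = 274.005 + 204.687 = 478.692.
Reliability = 478.692 / 652.147 = 0.734.

0.734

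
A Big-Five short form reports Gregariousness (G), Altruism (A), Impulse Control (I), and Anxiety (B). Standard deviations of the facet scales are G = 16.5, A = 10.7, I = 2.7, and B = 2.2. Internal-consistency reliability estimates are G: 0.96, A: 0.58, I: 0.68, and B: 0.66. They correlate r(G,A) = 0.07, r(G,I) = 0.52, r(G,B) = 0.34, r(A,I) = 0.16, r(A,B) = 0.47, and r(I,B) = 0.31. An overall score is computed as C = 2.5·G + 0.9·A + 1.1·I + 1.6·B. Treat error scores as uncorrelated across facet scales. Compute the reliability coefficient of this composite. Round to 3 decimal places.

0.947

Var(C) = 2.5²·16.5² + 0.9²·10.7² + 1.1²·2.7² + 1.6²·2.2² + 2·[2.25·16.5·10.7·0.07 + 2.75·16.5·2.7·0.52 + 4·16.5·2.2·0.34 + 0.99·10.7·2.7·0.16 + 1.44·10.7·2.2·0.47 + 1.76·2.7·2.2·0.31] = 1815.51 + 329.26 = 2144.77.
Under uncorrelated errors the observed covariances equal the true-score covariances, so only the own-variance terms attenuate.
True-score variance = [2.5²·16.5²·0.96 + 0.9²·10.7²·0.58 + 1.1²·2.7²·0.68 + 1.6²·2.2²·0.66] + 329.26 = 1701.46 + 329.26 = 2030.72.
Reliability = 2030.72 / 2144.77 = 0.947.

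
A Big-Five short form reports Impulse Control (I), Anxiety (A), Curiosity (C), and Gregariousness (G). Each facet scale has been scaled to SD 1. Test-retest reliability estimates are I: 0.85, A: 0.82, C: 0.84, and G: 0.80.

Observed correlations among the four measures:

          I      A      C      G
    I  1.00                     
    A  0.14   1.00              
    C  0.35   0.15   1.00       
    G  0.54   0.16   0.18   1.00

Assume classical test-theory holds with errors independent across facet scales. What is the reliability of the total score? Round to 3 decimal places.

0.902

Var(I+A+C+G) = 4 + 2·[0.14 + 0.35 + 0.54 + 0.15 + 0.16 + 0.18] = 4 + 3.04 = 7.04.
With uncorrelated errors the cross-covariances are all true-score covariance, so they carry over unchanged; only the diagonal terms shrink to ρᵢσᵢ².
True-score variance = [0.85 + 0.82 + 0.84 + 0.80] + 3.04 = 3.31 + 3.04 = 6.35.
Reliability = 6.35 / 7.04 = 0.902.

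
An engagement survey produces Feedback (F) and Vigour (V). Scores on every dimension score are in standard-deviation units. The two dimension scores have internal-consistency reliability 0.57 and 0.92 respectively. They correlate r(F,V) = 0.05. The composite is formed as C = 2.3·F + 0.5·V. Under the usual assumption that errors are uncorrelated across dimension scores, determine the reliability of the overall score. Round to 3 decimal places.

0.594

Var(C) = 2.3² + 0.5² + 2·[1.15·0.05] = 5.54 + 0.115 = 5.655.
With uncorrelated errors the cross-covariances are all true-score covariance, so they carry over unchanged; only the diagonal terms shrink to ρᵢσᵢ².
True-score variance = [2.3²·0.57 + 0.5²·0.92] + 0.115 = 3.2453 + 0.115 = 3.3603.
Reliability = 3.3603 / 5.655 = 0.594.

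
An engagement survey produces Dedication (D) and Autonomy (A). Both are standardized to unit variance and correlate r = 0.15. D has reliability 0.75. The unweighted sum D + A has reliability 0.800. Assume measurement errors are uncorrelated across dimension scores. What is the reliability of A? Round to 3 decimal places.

0.790

Var(D+A) = 2 + 2·0.15 = 2.300.
True-score variance = ρ_D + ρ_A + 2·0.15, so 0.800 = (0.75 + ρ_A + 0.30) / 2.300.
ρ_A = 0.800·2.300 − 0.75 − 0.30 = 0.790.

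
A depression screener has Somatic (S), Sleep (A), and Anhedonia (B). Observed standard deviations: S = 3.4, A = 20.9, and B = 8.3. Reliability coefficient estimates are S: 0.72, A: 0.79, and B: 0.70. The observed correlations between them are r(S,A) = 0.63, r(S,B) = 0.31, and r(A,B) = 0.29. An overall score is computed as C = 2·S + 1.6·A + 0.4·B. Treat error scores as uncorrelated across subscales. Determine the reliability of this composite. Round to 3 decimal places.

0.837

Var(C) = 2²·3.4² + 1.6²·20.9² + 0.4²·8.3² + 2·[3.2·3.4·20.9·0.63 + 0.8·3.4·8.3·0.31 + 0.64·20.9·8.3·0.29] = 1175.5 + 364.903 = 1540.4.
Because errors are independent across components, Cov(Tᵢ,Tⱼ) = Cov(Xᵢ,Xⱼ); the off-diagonal part of the true-score variance is the same as above.
True-score variance = [2²·3.4²·0.72 + 1.6²·20.9²·0.79 + 0.4²·8.3²·0.70] + 364.903 = 924.413 + 364.903 = 1289.32.
Reliability = 1289.32 / 1540.4 = 0.837.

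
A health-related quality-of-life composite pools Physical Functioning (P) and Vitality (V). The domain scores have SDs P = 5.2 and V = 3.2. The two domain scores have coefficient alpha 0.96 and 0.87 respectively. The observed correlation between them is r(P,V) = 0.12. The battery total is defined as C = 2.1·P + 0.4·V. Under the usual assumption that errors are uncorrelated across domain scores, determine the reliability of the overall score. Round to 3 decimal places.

Var(C) = 2.1²·5.2² + 0.4²·3.2² + 2·[0.84·5.2·3.2·0.12] = 120.885 + 3.35462 = 124.239.
Because errors are independent across components, Cov(Tᵢ,Tⱼ) = Cov(Xᵢ,Xⱼ); the off-diagonal part of the true-score variance is the same as above.
True-score variance = [2.1²·5.2²·0.96 + 0.4²·3.2²·0.87] + 3.35462 = 115.902 + 3.35462 = 119.257.
Reliability = 119.257 / 124.239 = 0.960.

0.960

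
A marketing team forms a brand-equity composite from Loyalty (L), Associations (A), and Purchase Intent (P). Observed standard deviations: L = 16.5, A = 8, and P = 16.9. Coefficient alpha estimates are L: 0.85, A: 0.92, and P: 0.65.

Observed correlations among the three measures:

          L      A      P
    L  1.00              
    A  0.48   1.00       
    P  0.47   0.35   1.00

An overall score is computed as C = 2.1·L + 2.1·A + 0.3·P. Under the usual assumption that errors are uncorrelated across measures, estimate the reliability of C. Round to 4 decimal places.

Var(C) = 2.1²·16.5² + 2.1²·8² + 0.3²·16.9² + 2·[4.41·16.5·8·0.48 + 0.63·16.5·16.9·0.47 + 0.63·8·16.9·0.35] = 1508.57 + 783.593 = 2292.16.
With uncorrelated errors the cross-covariances are all true-score covariance, so they carry over unchanged; only the diagonal terms shrink to ρᵢσᵢ².
True-score variance = [2.1²·16.5²·0.85 + 2.1²·8²·0.92 + 0.3²·16.9²·0.65] + 783.593 = 1296.9 + 783.593 = 2080.49.
Reliability = 2080.49 / 2292.16 = 0.9077.

0.9077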